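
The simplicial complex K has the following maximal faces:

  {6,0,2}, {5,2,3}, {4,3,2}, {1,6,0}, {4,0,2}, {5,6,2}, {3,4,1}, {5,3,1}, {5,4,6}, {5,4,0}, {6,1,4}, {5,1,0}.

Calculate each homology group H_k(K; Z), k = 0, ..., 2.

H_0 ≅ Z,  H_1 ≅ Z/2Z,  H_2 = 0.

Fix the vertex order 0 < 1 < 2 < 3 < 4 < 5 < 6 and write every simplex with vertices in increasing order. Then dim K = 2 and the simplices of K are:

  0-simplices (7): [0], [1], [2], [3], [4], [5], [6]
  1-simplices (18): [0,1], [0,2], [0,4], [0,5], [0,6], [1,3], [1,4], [1,5], [1,6], [2,3], [2,4], [2,5], [2,6], [3,4], [3,5], [4,5], [4,6], [5,6]
  2-simplices (12): [0,1,5], [0,1,6], [0,2,4], [0,2,6], [0,4,5], [1,3,4], [1,3,5], [1,4,6], [2,3,4], [2,3,5], [2,5,6], [4,5,6]

so the chain groups are C_0 ≅ Z^7, C_1 ≅ Z^18, C_2 ≅ Z^12.

Boundary ∂_1: C_1 → C_0 maps an edge to its endpoints' difference, ∂[p,q] = q − p.
As a 7×18 matrix over Z this has rank 6, with invariant factors (1,1,1,1,1,1).

The boundary map ∂_2: C_2 → C_1 maps a triangle to the signed sum of its edges. For instance
  ∂[0,2,6] = [2,6] − [0,6] + [0,2],
  ∂[2,3,5] = [3,5] − [2,5] + [2,3].
The resulting 18×12 matrix has rank 12, and its Smith normal form has invariant factors (1,1,1,1,1,1,1,1,1,1,1,2).

Computing H_k = (kernel of ∂_k) / (image of ∂_{k+1}):

  H_0: rank C_0 − rank ∂_1 = 7 − 6 = 1, and the invariant factors of ∂_1 are all 1, so H_0 ≅ Z.
  H_1: rank ker ∂_1 − rank ∂_2 = (18 − 6) − 12 = 0, and ∂_2 has invariant factor 2 > 1, so H_1 ≅ Z/2Z.
  H_2: rank ker ∂_2 − rank ∂_3 = (12 − 12) − 0 = 0, and there is no ∂_3, so H_2 ≅ 0.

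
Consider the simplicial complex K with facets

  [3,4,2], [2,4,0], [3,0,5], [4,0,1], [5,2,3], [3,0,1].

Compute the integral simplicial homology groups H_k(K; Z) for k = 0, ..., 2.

Fix the vertex order 0 < 1 < 2 < 3 < 4 < 5 and write every simplex with vertices in increasing order. Then dim K = 2 and the simplices of K are:

  0-simplices (6): [0], [1], [2], [3], [4], [5]
  1-simplices (12): [0,1], [0,2], [0,3], [0,4], [0,5], [1,3], [1,4], [2,3], [2,4], [2,5], [3,4], [3,5]
  2-simplices (6): [0,1,3], [0,1,4], [0,2,4], [0,3,5], [2,3,4], [2,3,5]

so the chain groups are C_0 ≅ Z^6, C_1 ≅ Z^12, C_2 ≅ Z^6.

The boundary map ∂_1: C_1 → C_0 sends each edge [p,q] (with p < q) to q − p.
The 6×12 boundary matrix has rank 5 and Smith normal form diag(1,1,1,1,1).

∂_2: C_2 → C_1 sends each 2-simplex [p,q,r] to [q,r] − [p,r] + [p,q]. For instance
  ∂[0,1,4] = [1,4] − [0,4] + [0,1],
  ∂[0,3,5] = [3,5] − [0,5] + [0,3].
The resulting 12×6 matrix has rank 6, and its Smith normal form has invariant factors (1,1,1,1,1,1).

Reading off H_k = ker ∂_k / im ∂_{k+1}:

  H_0: rank C_0 − rank ∂_1 = 6 − 5 = 1, and the invariant factors of ∂_1 are all 1, so H_0 = Z.
  H_1: rank ker ∂_1 − rank ∂_2 = (12 − 5) − 6 = 1, and the invariant factors of ∂_2 are all 1, so H_1 = Z.
  H_2: rank ker ∂_2 − rank ∂_3 = (6 − 6) − 0 = 0, and there is no ∂_3, so H_2 = 0.

As a check, the Euler characteristic is 6 − 12 + 6 = 0, which agrees with 1 − 1 + 0 = 0.
(K is a triangulation of the cylinder S^1 x I.)

H_0 = Z,  H_1 = Z,  H_2 = 0.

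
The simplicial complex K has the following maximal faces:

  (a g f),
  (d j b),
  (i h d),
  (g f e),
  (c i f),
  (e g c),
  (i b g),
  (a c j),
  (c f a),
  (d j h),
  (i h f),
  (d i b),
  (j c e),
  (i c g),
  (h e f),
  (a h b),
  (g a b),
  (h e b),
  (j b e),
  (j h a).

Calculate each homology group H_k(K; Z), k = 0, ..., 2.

H_0 = Z,  H_1 = Z ⊕ Z/2,  H_2 = 0.

We work with the vertex ordering a < b < c < d < e < f < g < h < i < j. The simplices of K, each written with vertices in increasing order, are:

  0-simplices (10): a, b, c, d, e, f, g, h, i, j
  1-simplices (30): ab, ac, af, ag, ah, aj, bd, be, bg, bh, bi, bj, ce, cf, cg, ci, cj, dh, di, dj, ef, eg, eh, ej, fg, fh, fi, gi, hi, hj
  2-simplices (20): abg, abh, acf, acj, afg, ahj, bdi, bdj, beh, bej, bgi, ceg, cej, cfi, cgi, dhi, dhj, efg, efh, fhi

so the chain groups are C_0 ≅ Z^10, C_1 ≅ Z^30, C_2 ≅ Z^20.

Boundary ∂_1: C_1 → C_0 sends each edge [p,q] (with p < q) to q − p. For instance
  ∂af = f − a.
The 10×30 boundary matrix has rank 9 and Smith normal form diag(1,1,1,1,1,1,1,1,1).

∂_2: C_2 → C_1 maps a triangle to the signed sum of its edges. For instance
  ∂dhj = hj − dj + dh,
  ∂ahj = hj − aj + ah.
This gives a 30×20 integer matrix of rank 20; reducing to Smith normal form yields diagonal entries (1,1,1,1,1,1,1,1,1,1,1,1,1,1,1,1,1,1,1,2).

Now H_k = ker ∂_k / im ∂_{k+1}, so:

  H_0: rank C_0 − rank ∂_1 = 10 − 9 = 1, and the invariant factors of ∂_1 are all 1, so H_0 ≅ Z.
  H_1: rank ker ∂_1 − rank ∂_2 = (30 − 9) − 20 = 1, and ∂_2 has invariant factor 2 > 1, so H_1 ≅ Z ⊕ Z/2.
  H_2: rank ker ∂_2 − rank ∂_3 = (20 − 20) − 0 = 0, and there is no ∂_3, so H_2 ≅ 0.

(K is a triangulation of the Klein bottle.)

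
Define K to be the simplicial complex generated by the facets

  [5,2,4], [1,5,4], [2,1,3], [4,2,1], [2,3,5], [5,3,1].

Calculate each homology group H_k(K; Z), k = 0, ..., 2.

Fix the vertex order 1 < 2 < 3 < 4 < 5 and write every simplex with vertices in increasing order. Then dim K = 2 and the simplices of K are:

  0-simplices (5): [1], [2], [3], [4], [5]
  1-simplices (9): [1,2], [1,3], [1,4], [1,5], [2,3], [2,4], [2,5], [3,5], [4,5]
  2-simplices (6): [1,2,3], [1,2,4], [1,3,5], [1,4,5], [2,3,5], [2,4,5]

Hence C_0 ≅ Z^5, C_1 ≅ Z^9, C_2 ≅ Z^6.

Boundary ∂_1: C_1 → C_0 sends each edge [p,q] (with p < q) to q − p. For instance
  ∂[3,5] = [5] − [3].
The resulting 5×9 matrix has rank 4, and its Smith normal form has invariant factors (1,1,1,1).

Boundary ∂_2: C_2 → C_1 acts by ∂[p,q,r] = [q,r] − [p,r] + [p,q]. For instance
  ∂[1,2,3] = [2,3] − [1,3] + [1,2],
  ∂[1,2,4] = [2,4] − [1,4] + [1,2].
The resulting 9×6 matrix has rank 5, and its Smith normal form has invariant factors (1,1,1,1,1).

Now H_k = ker ∂_k / im ∂_{k+1}, so:

  H_0: rank C_0 − rank ∂_1 = 5 − 4 = 1, and the invariant factors of ∂_1 are all 1, so H_0 ≅ Z.
  H_1: rank ker ∂_1 − rank ∂_2 = (9 − 4) − 5 = 0, and the invariant factors of ∂_2 are all 1, so H_1 ≅ 0.
  H_2: rank ker ∂_2 − rank ∂_3 = (6 − 5) − 0 = 1, and there is no ∂_3, so H_2 ≅ Z.

As a check, the Euler characteristic is 5 − 9 + 6 = 2, which agrees with 1 − 0 + 1 = 2.

H_0 ≅ Z,  H_1 = 0,  H_2 ≅ Z.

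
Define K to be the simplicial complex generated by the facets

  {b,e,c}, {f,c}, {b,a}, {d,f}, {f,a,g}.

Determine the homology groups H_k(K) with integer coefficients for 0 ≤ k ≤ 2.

Fix the vertex order a < b < c < d < e < f < g and write every simplex with vertices in increasing order. Then dim K = 2 and the simplices of K are:

  0-simplices (7): a, b, c, d, e, f, g
  1-simplices (9): ab, af, ag, bc, be, ce, cf, df, fg
  2-simplices (2): afg, bce

giving chain groups C_0 ≅ Z^7, C_1 ≅ Z^9, C_2 ≅ Z^2.

The boundary map ∂_1: C_1 → C_0 sends each edge [p,q] (with p < q) to q − p. For instance
  ∂bc = c − b.
This gives a 7×9 integer matrix of rank 6; reducing to Smith normal form yields diagonal entries (1,1,1,1,1,1).

The boundary map ∂_2: C_2 → C_1 maps a triangle to the signed sum of its edges. For instance
  ∂afg = fg − ag + af,
  ∂bce = ce − be + bc.
As a 9×2 matrix over Z this has rank 2, with invariant factors (1,1).

Reading off H_k = ker ∂_k / im ∂_{k+1}:

  H_0: rank C_0 − rank ∂_1 = 7 − 6 = 1, and the invariant factors of ∂_1 are all 1, so H_0 ≅ Z.
  H_1: rank ker ∂_1 − rank ∂_2 = (9 − 6) − 2 = 1, and the invariant factors of ∂_2 are all 1, so H_1 ≅ Z.
  H_2: rank ker ∂_2 − rank ∂_3 = (2 − 2) − 0 = 0, and there is no ∂_3, so H_2 ≅ 0.

H_0 ≅ Z,  H_1 ≅ Z,  H_2 = 0.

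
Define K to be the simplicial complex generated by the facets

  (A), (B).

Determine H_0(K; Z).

H_0 ≅ Z^2.

K has 2 vertices.
rank ∂_0 = 0, rank ∂_1 = 0 ⇒ b_0 = 2 − 0 − 0 = 2. So H_0 ≅ Z^2.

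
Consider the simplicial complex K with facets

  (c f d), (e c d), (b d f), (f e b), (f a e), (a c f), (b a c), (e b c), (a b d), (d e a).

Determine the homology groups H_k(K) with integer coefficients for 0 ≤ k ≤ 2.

H_0 ≅ Z,  H_1 ≅ Z/2,  H_2 = 0.

Fix the vertex order a < b < c < d < e < f and write every simplex with vertices in increasing order. Then dim K = 2 and the simplices of K are:

  0-simplices (6): a, b, c, d, e, f
  1-simplices (15): ab, ac, ad, ae, af, bc, bd, be, bf, cd, ce, cf, de, df, ef
  2-simplices (10): abc, abd, acf, ade, aef, bce, bdf, bef, cde, cdf

so the chain groups are C_0 ≅ Z^6, C_1 ≅ Z^15, C_2 ≅ Z^10.

∂_1: C_1 → C_0 is given by ∂[p,q] = [q] − [p].
As a 6×15 matrix over Z this has rank 5, with invariant factors (1,1,1,1,1).

The boundary map ∂_2: C_2 → C_1 sends each 2-simplex [p,q,r] to [q,r] − [p,r] + [p,q]. For instance
  ∂ade = de − ae + ad,
  ∂bdf = df − bf + bd.
The 15×10 boundary matrix has rank 10 and Smith normal form diag(1,1,1,1,1,1,1,1,1,2).

Computing H_k = (kernel of ∂_k) / (image of ∂_{k+1}):

  H_0: rank C_0 − rank ∂_1 = 6 − 5 = 1, and the invariant factors of ∂_1 are all 1, so H_0 = Z.
  H_1: rank ker ∂_1 − rank ∂_2 = (15 − 5) − 10 = 0, and ∂_2 has invariant factor 2 > 1, so H_1 = Z/2.
  H_2: rank ker ∂_2 − rank ∂_3 = (10 − 10) − 0 = 0, and there is no ∂_3, so H_2 = 0.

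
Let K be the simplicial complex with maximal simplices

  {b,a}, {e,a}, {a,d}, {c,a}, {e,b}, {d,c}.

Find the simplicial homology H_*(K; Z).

Take the total order a < b < c < d < e on the vertex set. Then K (dimension 1) consists of the simplices:

  0-simplices (5): a, b, c, d, e
  1-simplices (6): ab, ac, ad, ae, be, cd

Hence C_0 ≅ Z^5, C_1 ≅ Z^6.

The boundary map ∂_1: C_1 → C_0 maps an edge to its endpoints' difference, ∂[p,q] = q − p.
This gives a 5×6 integer matrix of rank 4; reducing to Smith normal form yields diagonal entries (1,1,1,1).

Computing H_k = (kernel of ∂_k) / (image of ∂_{k+1}):

  H_0: rank C_0 − rank ∂_1 = 5 − 4 = 1, and the invariant factors of ∂_1 are all 1, so H_0 ≅ Z.
  H_1: rank ker ∂_1 − rank ∂_2 = (6 − 4) − 0 = 2, and there is no ∂_2, so H_1 ≅ Z^2.

As a check, the Euler characteristic is 5 − 6 = -1, which agrees with 1 − 2 = -1.

H_0 = Z,  H_1 = Z^2.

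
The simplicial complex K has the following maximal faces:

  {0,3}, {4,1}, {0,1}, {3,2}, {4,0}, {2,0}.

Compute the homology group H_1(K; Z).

H_1 ≅ Z^2.

Fix the vertex order 0 < 1 < 2 < 3 < 4 and write every simplex with vertices in increasing order. Then dim K = 1 and the simplices of K are:

  0-simplices (5): [0], [1], [2], [3], [4]
  1-simplices (6): [0,1], [0,2], [0,3], [0,4], [1,4], [2,3]

so the chain groups are C_0 ≅ Z^5, C_1 ≅ Z^6.

∂_1: C_1 → C_0 is given by ∂[p,q] = [q] − [p]. For instance
  ∂[0,2] = [2] − [0].
The resulting 5×6 matrix has rank 4, and its Smith normal form has invariant factors (1,1,1,1).

Reading off H_k = ker ∂_k / im ∂_{k+1}:

  H_1: rank ker ∂_1 − rank ∂_2 = (6 − 4) − 0 = 2, and there is no ∂_2, so H_1 = Z^2.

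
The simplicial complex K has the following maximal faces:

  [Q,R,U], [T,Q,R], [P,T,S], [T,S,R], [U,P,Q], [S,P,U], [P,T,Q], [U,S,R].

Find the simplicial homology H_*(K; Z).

We work with the vertex ordering P < Q < R < S < T < U. The simplices of K, each written with vertices in increasing order, are:

  0-simplices (6): P, Q, R, S, T, U
  1-simplices (12): PQ, PS, PT, PU, QR, QT, QU, RS, RT, RU, ST, SU
  2-simplices (8): PQT, PQU, PST, PSU, QRT, QRU, RST, RSU

so the chain groups are C_0 ≅ Z^6, C_1 ≅ Z^12, C_2 ≅ Z^8.

The boundary map ∂_1: C_1 → C_0 is given by ∂[p,q] = [q] − [p]. For instance
  ∂QR = R − Q.
The resulting 6×12 matrix has rank 5, and its Smith normal form has invariant factors (1,1,1,1,1).

The boundary map ∂_2: C_2 → C_1 maps a triangle to the signed sum of its edges. For instance
  ∂PQT = QT − PT + PQ,
  ∂RST = ST − RT + RS.
This gives a 12×8 integer matrix of rank 7; reducing to Smith normal form yields diagonal entries (1,1,1,1,1,1,1).

Now H_k = ker ∂_k / im ∂_{k+1}, so:

  H_0: rank C_0 − rank ∂_1 = 6 − 5 = 1, and the invariant factors of ∂_1 are all 1, so H_0 ≅ Z.
  H_1: rank ker ∂_1 − rank ∂_2 = (12 − 5) − 7 = 0, and the invariant factors of ∂_2 are all 1, so H_1 ≅ 0.
  H_2: rank ker ∂_2 − rank ∂_3 = (8 − 7) − 0 = 1, and there is no ∂_3, so H_2 ≅ Z.

(K is a triangulation of the 2-sphere S^2.)

H_0 = Z,  H_1 = 0,  H_2 = Z.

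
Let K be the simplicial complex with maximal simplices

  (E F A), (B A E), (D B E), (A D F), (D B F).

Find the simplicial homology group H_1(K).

H_1 = Z.

Order the vertices as A < B < D < E < F. Listing each simplex with vertices in this order, K has dimension 2 with simplices:

  0-simplices (5): A, B, D, E, F
  1-simplices (10): AB, AD, AE, AF, BD, BE, BF, DE, DF, EF
  2-simplices (5): ABE, ADF, AEF, BDE, BDF

Hence C_0 ≅ Z^5, C_1 ≅ Z^10, C_2 ≅ Z^5.

The boundary map ∂_1: C_1 → C_0 sends each edge [p,q] (with p < q) to q − p. For instance
  ∂BD = D − B.
This gives a 5×10 integer matrix of rank 4; reducing to Smith normal form yields diagonal entries (1,1,1,1).

Boundary ∂_2: C_2 → C_1 acts by ∂[p,q,r] = [q,r] − [p,r] + [p,q]. For instance
  ∂ADF = DF − AF + AD,
  ∂ABE = BE − AE + AB.
The 10×5 boundary matrix has rank 5 and Smith normal form diag(1,1,1,1,1).

From H_k ≅ ker(∂_k) / im(∂_{k+1}) we obtain:

  H_1: rank ker ∂_1 − rank ∂_2 = (10 − 4) − 5 = 1, and the invariant factors of ∂_2 are all 1, so H_1 = Z.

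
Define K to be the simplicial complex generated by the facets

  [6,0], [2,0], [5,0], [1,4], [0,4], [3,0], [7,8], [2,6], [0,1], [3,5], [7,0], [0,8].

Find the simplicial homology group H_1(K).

K has 9 vertices, 12 edges.
rank ∂_1 = 8, rank ∂_2 = 0 ⇒ b_1 = 12 − 8 − 0 = 4. So H_1 = Z^4.

H_1 ≅ Z^4.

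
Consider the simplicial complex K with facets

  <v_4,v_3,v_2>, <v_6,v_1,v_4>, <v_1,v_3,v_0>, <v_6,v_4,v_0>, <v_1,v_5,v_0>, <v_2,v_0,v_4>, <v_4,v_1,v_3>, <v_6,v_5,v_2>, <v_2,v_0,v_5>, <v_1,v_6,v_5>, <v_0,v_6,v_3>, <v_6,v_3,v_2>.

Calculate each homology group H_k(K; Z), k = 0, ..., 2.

H_0 = Z,  H_1 = Z/2Z,  H_2 = 0.

K has 7 vertices, 18 edges, 12 triangles.
rank ∂_0 = 0, rank ∂_1 = 6 ⇒ b_0 = 7 − 0 − 6 = 1; all invariant factors of ∂_1 are 1 so no torsion. So H_0 = Z.
rank ∂_1 = 6, rank ∂_2 = 12 ⇒ b_1 = 18 − 6 − 12 = 0; ∂_2 has invariant factor(s) [2] giving torsion. So H_1 = Z/2Z.
rank ∂_2 = 12, rank ∂_3 = 0 ⇒ b_2 = 12 − 12 − 0 = 0. So H_2 = 0.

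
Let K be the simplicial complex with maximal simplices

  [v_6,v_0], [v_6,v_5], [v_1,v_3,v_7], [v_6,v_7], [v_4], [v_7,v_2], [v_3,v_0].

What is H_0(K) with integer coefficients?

H_0 = Z^2.

Take the total order v_0 < v_1 < v_2 < v_3 < v_4 < v_5 < v_6 < v_7 on the vertex set. Then K (dimension 2) consists of the simplices:

  0-simplices (8): [v_0], [v_1], [v_2], [v_3], [v_4], [v_5], [v_6], [v_7]
  1-simplices (8): [v_0,v_3], [v_0,v_6], [v_1,v_3], [v_1,v_7], [v_2,v_7], [v_3,v_7], [v_5,v_6], [v_6,v_7]
  2-simplices (1): [v_1,v_3,v_7]

Hence C_0 ≅ Z^8, C_1 ≅ Z^8, C_2 ≅ Z^1.

The boundary map ∂_1: C_1 → C_0 maps an edge to its endpoints' difference, ∂[p,q] = q − p. For instance
  ∂[v_3,v_7] = [v_7] − [v_3].
As a 8×8 matrix over Z this has rank 6, with invariant factors (1,1,1,1,1,1).

Boundary ∂_2: C_2 → C_1 maps a triangle to the signed sum of its edges. For instance
  ∂[v_1,v_3,v_7] = [v_3,v_7] − [v_1,v_7] + [v_1,v_3].
This gives a 8×1 integer matrix of rank 1; reducing to Smith normal form yields diagonal entries (1).

Now H_k = ker ∂_k / im ∂_{k+1}, so:

  H_0: rank C_0 − rank ∂_1 = 8 − 6 = 2, and the invariant factors of ∂_1 are all 1, so H_0 = Z^2.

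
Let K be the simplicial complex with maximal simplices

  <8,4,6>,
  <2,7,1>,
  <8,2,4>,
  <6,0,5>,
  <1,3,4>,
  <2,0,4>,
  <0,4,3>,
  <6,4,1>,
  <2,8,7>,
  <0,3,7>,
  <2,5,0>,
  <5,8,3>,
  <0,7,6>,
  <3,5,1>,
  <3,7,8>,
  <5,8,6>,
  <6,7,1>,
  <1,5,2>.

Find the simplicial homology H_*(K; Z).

H_0 ≅ Z,  H_1 ≅ Z^2,  H_2 ≅ Z.

Fix the vertex order 0 < 1 < 2 < 3 < 4 < 5 < 6 < 7 < 8 and write every simplex with vertices in increasing order. Then dim K = 2 and the simplices of K are:

  0-simplices (9): [0], [1], [2], [3], [4], [5], [6], [7], [8]
  1-simplices (27): (27 of them)
  2-simplices (18): [0,2,4], [0,2,5], [0,3,4], [0,3,7], [0,5,6], [0,6,7], [1,2,5], [1,2,7], [1,3,4], [1,3,5], [1,4,6], [1,6,7], [2,4,8], [2,7,8], [3,5,8], [3,7,8], [4,6,8], [5,6,8]

Hence C_0 ≅ Z^9, C_1 ≅ Z^27, C_2 ≅ Z^18.

Boundary ∂_1: C_1 → C_0 sends each edge [p,q] (with p < q) to q − p. For instance
  ∂[1,6] = [6] − [1].
This gives a 9×27 integer matrix of rank 8; reducing to Smith normal form yields diagonal entries (1,1,1,1,1,1,1,1).

∂_2: C_2 → C_1 sends each 2-simplex [p,q,r] to [q,r] − [p,r] + [p,q]. For instance
  ∂[3,7,8] = [7,8] − [3,8] + [3,7],
  ∂[2,7,8] = [7,8] − [2,8] + [2,7].
The 27×18 boundary matrix has rank 17 and Smith normal form diag(1,1,1,1,1,1,1,1,1,1,1,1,1,1,1,1,1).

From H_k ≅ ker(∂_k) / im(∂_{k+1}) we obtain:

  H_0: rank C_0 − rank ∂_1 = 9 − 8 = 1, and the invariant factors of ∂_1 are all 1, so H_0 ≅ Z.
  H_1: rank ker ∂_1 − rank ∂_2 = (27 − 8) − 17 = 2, and the invariant factors of ∂_2 are all 1, so H_1 ≅ Z^2.
  H_2: rank ker ∂_2 − rank ∂_3 = (18 − 17) − 0 = 1, and there is no ∂_3, so H_2 ≅ Z.

As a check, the Euler characteristic is 9 − 27 + 18 = 0, which agrees with 1 − 2 + 1 = 0.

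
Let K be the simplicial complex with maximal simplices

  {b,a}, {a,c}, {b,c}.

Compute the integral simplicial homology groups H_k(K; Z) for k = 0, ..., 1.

H_0 = Z,  H_1 = Z.

Take the total order a < b < c on the vertex set. Then K (dimension 1) consists of the simplices:

  0-simplices (3): a, b, c
  1-simplices (3): ab, ac, bc

so the chain groups are C_0 ≅ Z^3, C_1 ≅ Z^3.

Boundary ∂_1: C_1 → C_0 sends each edge [p,q] (with p < q) to q − p.
The 3×3 boundary matrix has rank 2 and Smith normal form diag(1,1).

Reading off H_k = ker ∂_k / im ∂_{k+1}:

  H_0: rank C_0 − rank ∂_1 = 3 − 2 = 1, and the invariant factors of ∂_1 are all 1, so H_0 ≅ Z.
  H_1: rank ker ∂_1 − rank ∂_2 = (3 − 2) − 0 = 1, and there is no ∂_2, so H_1 ≅ Z.

As a check, the Euler characteristic is 3 − 3 = 0, which agrees with 1 − 1 = 0.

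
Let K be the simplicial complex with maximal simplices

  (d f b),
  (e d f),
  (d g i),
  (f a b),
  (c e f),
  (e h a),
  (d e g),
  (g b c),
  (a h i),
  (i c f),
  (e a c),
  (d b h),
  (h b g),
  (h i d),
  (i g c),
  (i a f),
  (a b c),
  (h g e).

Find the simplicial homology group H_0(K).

H_0 = Z.

Fix the vertex order a < b < c < d < e < f < g < h < i and write every simplex with vertices in increasing order. Then dim K = 2 and the simplices of K are:

  0-simplices (9): a, b, c, d, e, f, g, h, i
  1-simplices (27): ab, ac, ae, af, ah, ai, bc, bd, bf, bg, bh, ce, cf, cg, ci, de, df, dg, dh, di, ef, eg, eh, fi, gh, gi, hi
  2-simplices (18): abc, abf, ace, aeh, afi, ahi, bcg, bdf, bdh, bgh, cef, cfi, cgi, def, deg, dgi, dhi, egh

so the chain groups are C_0 ≅ Z^9, C_1 ≅ Z^27, C_2 ≅ Z^18.

The boundary map ∂_1: C_1 → C_0 sends each edge [p,q] (with p < q) to q − p.
As a 9×27 matrix over Z this has rank 8, with invariant factors (1,1,1,1,1,1,1,1).

The boundary map ∂_2: C_2 → C_1 maps a triangle to the signed sum of its edges. For instance
  ∂aeh = eh − ah + ae,
  ∂deg = eg − dg + de.
As a 27×18 matrix over Z this has rank 18, with invariant factors (1,1,1,1,1,1,1,1,1,1,1,1,1,1,1,1,1,2).

Now H_k = ker ∂_k / im ∂_{k+1}, so:

  H_0: rank C_0 − rank ∂_1 = 9 − 8 = 1, and the invariant factors of ∂_1 are all 1, so H_0 ≅ Z.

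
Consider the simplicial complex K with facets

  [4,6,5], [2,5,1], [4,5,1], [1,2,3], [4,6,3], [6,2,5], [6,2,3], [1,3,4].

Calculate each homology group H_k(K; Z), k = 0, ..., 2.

H_0 ≅ Z,  H_1 = 0,  H_2 ≅ Z.

Order the vertices as 1 < 2 < 3 < 4 < 5 < 6. Listing each simplex with vertices in this order, K has dimension 2 with simplices:

  0-simplices (6): [1], [2], [3], [4], [5], [6]
  1-simplices (12): [1,2], [1,3], [1,4], [1,5], [2,3], [2,5], [2,6], [3,4], [3,6], [4,5], [4,6], [5,6]
  2-simplices (8): [1,2,3], [1,2,5], [1,3,4], [1,4,5], [2,3,6], [2,5,6], [3,4,6], [4,5,6]

giving chain groups C_0 ≅ Z^6, C_1 ≅ Z^12, C_2 ≅ Z^8.

Boundary ∂_1: C_1 → C_0 is given by ∂[p,q] = [q] − [p].
This gives a 6×12 integer matrix of rank 5; reducing to Smith normal form yields diagonal entries (1,1,1,1,1).

∂_2: C_2 → C_1 acts by ∂[p,q,r] = [q,r] − [p,r] + [p,q]. For instance
  ∂[1,2,5] = [2,5] − [1,5] + [1,2],
  ∂[2,3,6] = [3,6] − [2,6] + [2,3].
This gives a 12×8 integer matrix of rank 7; reducing to Smith normal form yields diagonal entries (1,1,1,1,1,1,1).

Computing H_k = (kernel of ∂_k) / (image of ∂_{k+1}):

  H_0: rank C_0 − rank ∂_1 = 6 − 5 = 1, and the invariant factors of ∂_1 are all 1, so H_0 = Z.
  H_1: rank ker ∂_1 − rank ∂_2 = (12 − 5) − 7 = 0, and the invariant factors of ∂_2 are all 1, so H_1 = 0.
  H_2: rank ker ∂_2 − rank ∂_3 = (8 − 7) − 0 = 1, and there is no ∂_3, so H_2 = Z.

As a check, the Euler characteristic is 6 − 12 + 8 = 2, which agrees with 1 − 0 + 1 = 2.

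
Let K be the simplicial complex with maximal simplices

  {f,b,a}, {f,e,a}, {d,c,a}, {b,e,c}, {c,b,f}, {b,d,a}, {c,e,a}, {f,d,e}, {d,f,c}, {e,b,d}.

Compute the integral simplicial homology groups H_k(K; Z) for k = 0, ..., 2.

Take the total order a < b < c < d < e < f on the vertex set. Then K (dimension 2) consists of the simplices:

  0-simplices (6): a, b, c, d, e, f
  1-simplices (15): ab, ac, ad, ae, af, bc, bd, be, bf, cd, ce, cf, de, df, ef
  2-simplices (10): abd, abf, acd, ace, aef, bce, bcf, bde, cdf, def

giving chain groups C_0 ≅ Z^6, C_1 ≅ Z^15, C_2 ≅ Z^10.

Boundary ∂_1: C_1 → C_0 sends each edge [p,q] (with p < q) to q − p. For instance
  ∂de = e − d.
The resulting 6×15 matrix has rank 5, and its Smith normal form has invariant factors (1,1,1,1,1).

The boundary map ∂_2: C_2 → C_1 acts by ∂[p,q,r] = [q,r] − [p,r] + [p,q]. For instance
  ∂abf = bf − af + ab,
  ∂aef = ef − af + ae.
This gives a 15×10 integer matrix of rank 10; reducing to Smith normal form yields diagonal entries (1,1,1,1,1,1,1,1,1,2).

Now H_k = ker ∂_k / im ∂_{k+1}, so:

  H_0: rank C_0 − rank ∂_1 = 6 − 5 = 1, and the invariant factors of ∂_1 are all 1, so H_0 ≅ Z.
  H_1: rank ker ∂_1 − rank ∂_2 = (15 − 5) − 10 = 0, and ∂_2 has invariant factor 2 > 1, so H_1 ≅ Z_2.
  H_2: rank ker ∂_2 − rank ∂_3 = (10 − 10) − 0 = 0, and there is no ∂_3, so H_2 ≅ 0.

As a check, the Euler characteristic is 6 − 15 + 10 = 1, which agrees with 1 − 0 + 0 = 1.
(K is a triangulation of the real projective plane RP^2.)

H_0 = Z,  H_1 = Z_2,  H_2 = 0.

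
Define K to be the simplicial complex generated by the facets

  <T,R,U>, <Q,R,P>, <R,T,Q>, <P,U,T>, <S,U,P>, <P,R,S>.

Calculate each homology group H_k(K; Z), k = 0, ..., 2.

We work with the vertex ordering P < Q < R < S < T < U. The simplices of K, each written with vertices in increasing order, are:

  0-simplices (6): P, Q, R, S, T, U
  1-simplices (12): PQ, PR, PS, PT, PU, QR, QT, RS, RT, RU, SU, TU
  2-simplices (6): PQR, PRS, PSU, PTU, QRT, RTU

Hence C_0 ≅ Z^6, C_1 ≅ Z^12, C_2 ≅ Z^6.

Boundary ∂_1: C_1 → C_0 sends each edge [p,q] (with p < q) to q − p. For instance
  ∂RS = S − R.
The resulting 6×12 matrix has rank 5, and its Smith normal form has invariant factors (1,1,1,1,1).

The boundary map ∂_2: C_2 → C_1 sends each 2-simplex [p,q,r] to [q,r] − [p,r] + [p,q]. For instance
  ∂PRS = RS − PS + PR,
  ∂PQR = QR − PR + PQ.
The 12×6 boundary matrix has rank 6 and Smith normal form diag(1,1,1,1,1,1).

From H_k ≅ ker(∂_k) / im(∂_{k+1}) we obtain:

  H_0: rank C_0 − rank ∂_1 = 6 − 5 = 1, and the invariant factors of ∂_1 are all 1, so H_0 ≅ Z.
  H_1: rank ker ∂_1 − rank ∂_2 = (12 − 5) − 6 = 1, and the invariant factors of ∂_2 are all 1, so H_1 ≅ Z.
  H_2: rank ker ∂_2 − rank ∂_3 = (6 − 6) − 0 = 0, and there is no ∂_3, so H_2 ≅ 0.

As a check, the Euler characteristic is 6 − 12 + 6 = 0, which agrees with 1 − 1 + 0 = 0.

H_0 ≅ Z,  H_1 ≅ Z,  H_2 = 0.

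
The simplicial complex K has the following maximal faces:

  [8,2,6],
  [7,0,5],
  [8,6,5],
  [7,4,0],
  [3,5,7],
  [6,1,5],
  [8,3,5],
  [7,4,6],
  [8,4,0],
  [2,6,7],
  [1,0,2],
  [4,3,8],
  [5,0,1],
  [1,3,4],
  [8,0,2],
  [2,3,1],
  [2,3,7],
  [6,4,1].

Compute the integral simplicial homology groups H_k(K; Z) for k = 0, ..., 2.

H_0 ≅ Z,  H_1 ≅ Z^2,  H_2 ≅ Z.

We work with the vertex ordering 0 < 1 < 2 < 3 < 4 < 5 < 6 < 7 < 8. The simplices of K, each written with vertices in increasing order, are:

  0-simplices (9): [0], [1], [2], [3], [4], [5], [6], [7], [8]
  1-simplices (27): (27 of them)
  2-simplices (18): [0,1,2], [0,1,5], [0,2,8], [0,4,7], [0,4,8], [0,5,7], [1,2,3], [1,3,4], [1,4,6], [1,5,6], [2,3,7], [2,6,7], [2,6,8], [3,4,8], [3,5,7], [3,5,8], [4,6,7], [5,6,8]

Hence C_0 ≅ Z^9, C_1 ≅ Z^27, C_2 ≅ Z^18.

The boundary map ∂_1: C_1 → C_0 is given by ∂[p,q] = [q] − [p]. For instance
  ∂[2,7] = [7] − [2].
This gives a 9×27 integer matrix of rank 8; reducing to Smith normal form yields diagonal entries (1,1,1,1,1,1,1,1).

The boundary map ∂_2: C_2 → C_1 maps a triangle to the signed sum of its edges. For instance
  ∂[0,4,8] = [4,8] − [0,8] + [0,4],
  ∂[0,1,2] = [1,2] − [0,2] + [0,1].
The 27×18 boundary matrix has rank 17 and Smith normal form diag(1,1,1,1,1,1,1,1,1,1,1,1,1,1,1,1,1).

Now H_k = ker ∂_k / im ∂_{k+1}, so:

  H_0: rank C_0 − rank ∂_1 = 9 − 8 = 1, and the invariant factors of ∂_1 are all 1, so H_0 ≅ Z.
  H_1: rank ker ∂_1 − rank ∂_2 = (27 − 8) − 17 = 2, and the invariant factors of ∂_2 are all 1, so H_1 ≅ Z^2.
  H_2: rank ker ∂_2 − rank ∂_3 = (18 − 17) − 0 = 1, and there is no ∂_3, so H_2 ≅ Z.

As a check, the Euler characteristic is 9 − 27 + 18 = 0, which agrees with 1 − 2 + 1 = 0.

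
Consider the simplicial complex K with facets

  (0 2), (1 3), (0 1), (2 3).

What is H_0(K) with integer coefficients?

H_0 = Z.

K has 4 vertices, 4 edges.
rank ∂_0 = 0, rank ∂_1 = 3 ⇒ b_0 = 4 − 0 − 3 = 1; all invariant factors of ∂_1 are 1 so no torsion. So H_0 ≅ Z.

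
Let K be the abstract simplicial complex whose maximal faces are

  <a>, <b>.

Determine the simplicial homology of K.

H_0 ≅ Z^2.

We work with the vertex ordering a < b. The simplices of K, each written with vertices in increasing order, are:

  0-simplices (2): a, b

so the chain groups are C_0 ≅ Z^2.

Computing H_k = (kernel of ∂_k) / (image of ∂_{k+1}):

  H_0: rank C_0 − rank ∂_1 = 2 − 0 = 2, and there is no ∂_1, so H_0 ≅ Z^2.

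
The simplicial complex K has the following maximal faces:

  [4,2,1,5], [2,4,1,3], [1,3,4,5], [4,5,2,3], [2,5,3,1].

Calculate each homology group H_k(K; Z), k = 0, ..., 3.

H_0 = Z,  H_1 = 0,  H_2 = 0,  H_3 = Z.

We work with the vertex ordering 1 < 2 < 3 < 4 < 5. The simplices of K, each written with vertices in increasing order, are:

  0-simplices (5): [1], [2], [3], [4], [5]
  1-simplices (10): [1,2], [1,3], [1,4], [1,5], [2,3], [2,4], [2,5], [3,4], [3,5], [4,5]
  2-simplices (10): [1,2,3], [1,2,4], [1,2,5], [1,3,4], [1,3,5], [1,4,5], [2,3,4], [2,3,5], [2,4,5], [3,4,5]
  3-simplices (5): [1,2,3,4], [1,2,3,5], [1,2,4,5], [1,3,4,5], [2,3,4,5]

so the chain groups are C_0 ≅ Z^5, C_1 ≅ Z^10, C_2 ≅ Z^10, C_3 ≅ Z^5.

Boundary ∂_1: C_1 → C_0 is given by ∂[p,q] = [q] − [p].
As a 5×10 matrix over Z this has rank 4, with invariant factors (1,1,1,1).

Boundary ∂_2: C_2 → C_1 maps a triangle to the signed sum of its edges. For instance
  ∂[2,3,5] = [3,5] − [2,5] + [2,3],
  ∂[2,3,4] = [3,4] − [2,4] + [2,3].
The 10×10 boundary matrix has rank 6 and Smith normal form diag(1,1,1,1,1,1).

Boundary ∂_3: C_3 → C_2 sends each 3-simplex σ to the alternating sum Σ_i (−1)^i (σ with its i-th vertex removed). For instance
  ∂[1,3,4,5] = [3,4,5] − [1,4,5] + [1,3,5] − [1,3,4],
  ∂[1,2,3,5] = [2,3,5] − [1,3,5] + [1,2,5] − [1,2,3].
As a 10×5 matrix over Z this has rank 4, with invariant factors (1,1,1,1).

Reading off H_k = ker ∂_k / im ∂_{k+1}:

  H_0: rank C_0 − rank ∂_1 = 5 − 4 = 1, and the invariant factors of ∂_1 are all 1, so H_0 = Z.
  H_1: rank ker ∂_1 − rank ∂_2 = (10 − 4) − 6 = 0, and the invariant factors of ∂_2 are all 1, so H_1 = 0.
  H_2: rank ker ∂_2 − rank ∂_3 = (10 − 6) − 4 = 0, and the invariant factors of ∂_3 are all 1, so H_2 = 0.
  H_3: rank ker ∂_3 − rank ∂_4 = (5 − 4) − 0 = 1, and there is no ∂_4, so H_3 = Z.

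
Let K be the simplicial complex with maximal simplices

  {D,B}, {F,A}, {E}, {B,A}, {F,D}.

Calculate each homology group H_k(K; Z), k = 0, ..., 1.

Order the vertices as A < B < D < E < F. Listing each simplex with vertices in this order, K has dimension 1 with simplices:

  0-simplices (5): A, B, D, E, F
  1-simplices (4): AB, AF, BD, DF

Hence C_0 ≅ Z^5, C_1 ≅ Z^4.

∂_1: C_1 → C_0 is given by ∂[p,q] = [q] − [p].
The 5×4 boundary matrix has rank 3 and Smith normal form diag(1,1,1).

Now H_k = ker ∂_k / im ∂_{k+1}, so:

  H_0: rank C_0 − rank ∂_1 = 5 − 3 = 2, and the invariant factors of ∂_1 are all 1, so H_0 = Z^2.
  H_1: rank ker ∂_1 − rank ∂_2 = (4 − 3) − 0 = 1, and there is no ∂_2, so H_1 = Z.

H_0 = Z^2,  H_1 = Z.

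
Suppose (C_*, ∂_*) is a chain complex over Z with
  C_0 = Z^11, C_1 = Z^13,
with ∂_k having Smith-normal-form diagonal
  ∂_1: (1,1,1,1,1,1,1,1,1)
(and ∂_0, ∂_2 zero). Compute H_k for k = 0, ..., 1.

H_0: b_0 = 11 − 0 − 9 = 2; torsion from ∂_1 factors > 1: none. So H_0 = Z^2.
H_1: b_1 = 13 − 9 − 0 = 4; torsion from ∂_2 factors > 1: none. So H_1 = Z^4.

H_0 = Z^2,  H_1 = Z^4.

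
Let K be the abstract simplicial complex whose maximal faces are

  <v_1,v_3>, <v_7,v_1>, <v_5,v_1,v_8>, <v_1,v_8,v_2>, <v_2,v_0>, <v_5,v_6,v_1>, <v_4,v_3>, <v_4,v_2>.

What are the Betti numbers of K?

Take the total order v_0 < v_1 < v_2 < v_3 < v_4 < v_5 < v_6 < v_7 < v_8 on the vertex set. Then K (dimension 2) consists of the simplices:

  0-simplices (9): [v_0], [v_1], [v_2], [v_3], [v_4], [v_5], [v_6], [v_7], [v_8]
  1-simplices (12): [v_0,v_2], [v_1,v_2], [v_1,v_3], [v_1,v_5], [v_1,v_6], [v_1,v_7], [v_1,v_8], [v_2,v_4], [v_2,v_8], [v_3,v_4], [v_5,v_6], [v_5,v_8]
  2-simplices (3): [v_1,v_2,v_8], [v_1,v_5,v_6], [v_1,v_5,v_8]

so the chain groups are C_0 ≅ Z^9, C_1 ≅ Z^12, C_2 ≅ Z^3.

∂_1: C_1 → C_0 sends each edge [p,q] (with p < q) to q − p. For instance
  ∂[v_1,v_7] = [v_7] − [v_1].
This gives a 9×12 integer matrix of rank 8; reducing to Smith normal form yields diagonal entries (1,1,1,1,1,1,1,1).

Boundary ∂_2: C_2 → C_1 sends each 2-simplex [p,q,r] to [q,r] − [p,r] + [p,q]. For instance
  ∂[v_1,v_5,v_8] = [v_5,v_8] − [v_1,v_8] + [v_1,v_5],
  ∂[v_1,v_5,v_6] = [v_5,v_6] − [v_1,v_6] + [v_1,v_5].
The 12×3 boundary matrix has rank 3 and Smith normal form diag(1,1,1).

From H_k ≅ ker(∂_k) / im(∂_{k+1}) we obtain:

  H_0: rank C_0 − rank ∂_1 = 9 − 8 = 1, and the invariant factors of ∂_1 are all 1, so H_0 = Z.
  H_1: rank ker ∂_1 − rank ∂_2 = (12 − 8) − 3 = 1, and the invariant factors of ∂_2 are all 1, so H_1 = Z.
  H_2: rank ker ∂_2 − rank ∂_3 = (3 − 3) − 0 = 0, and there is no ∂_3, so H_2 = 0.

Hence the Betti numbers are b_0 = 1, b_1 = 1, b_2 = 0.

b_0 = 1, b_1 = 1, b_2 = 0.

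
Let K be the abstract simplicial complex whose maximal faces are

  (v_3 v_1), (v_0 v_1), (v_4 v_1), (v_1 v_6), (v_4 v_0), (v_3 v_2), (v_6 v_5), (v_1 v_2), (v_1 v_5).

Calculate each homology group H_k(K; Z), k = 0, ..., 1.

Take the total order v_0 < v_1 < v_2 < v_3 < v_4 < v_5 < v_6 on the vertex set. Then K (dimension 1) consists of the simplices:

  0-simplices (7): [v_0], [v_1], [v_2], [v_3], [v_4], [v_5], [v_6]
  1-simplices (9): [v_0,v_1], [v_0,v_4], [v_1,v_2], [v_1,v_3], [v_1,v_4], [v_1,v_5], [v_1,v_6], [v_2,v_3], [v_5,v_6]

giving chain groups C_0 ≅ Z^7, C_1 ≅ Z^9.

∂_1: C_1 → C_0 maps an edge to its endpoints' difference, ∂[p,q] = q − p. For instance
  ∂[v_2,v_3] = [v_3] − [v_2].
The 7×9 boundary matrix has rank 6 and Smith normal form diag(1,1,1,1,1,1).

From H_k ≅ ker(∂_k) / im(∂_{k+1}) we obtain:

  H_0: rank C_0 − rank ∂_1 = 7 − 6 = 1, and the invariant factors of ∂_1 are all 1, so H_0 ≅ Z.
  H_1: rank ker ∂_1 − rank ∂_2 = (9 − 6) − 0 = 3, and there is no ∂_2, so H_1 ≅ Z^3.

As a check, the Euler characteristic is 7 − 9 = -2, which agrees with 1 − 3 = -2.
(K is a triangulation of a wedge of 3 circles.)

H_0 ≅ Z,  H_1 ≅ Z^3.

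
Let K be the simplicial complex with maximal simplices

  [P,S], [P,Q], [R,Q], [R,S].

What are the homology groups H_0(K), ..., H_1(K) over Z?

H_0 ≅ Z,  H_1 ≅ Z.

Order the vertices as P < Q < R < S. Listing each simplex with vertices in this order, K has dimension 1 with simplices:

  0-simplices (4): P, Q, R, S
  1-simplices (4): PQ, PS, QR, RS

so the chain groups are C_0 ≅ Z^4, C_1 ≅ Z^4.

∂_1: C_1 → C_0 is given by ∂[p,q] = [q] − [p].
The 4×4 boundary matrix has rank 3 and Smith normal form diag(1,1,1).

Reading off H_k = ker ∂_k / im ∂_{k+1}:

  H_0: rank C_0 − rank ∂_1 = 4 − 3 = 1, and the invariant factors of ∂_1 are all 1, so H_0 ≅ Z.
  H_1: rank ker ∂_1 − rank ∂_2 = (4 − 3) − 0 = 1, and there is no ∂_2, so H_1 ≅ Z.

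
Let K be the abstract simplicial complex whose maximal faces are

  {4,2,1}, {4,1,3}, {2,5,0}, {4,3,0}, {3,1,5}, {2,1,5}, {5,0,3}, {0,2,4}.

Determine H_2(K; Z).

H_2 = Z.

Order the vertices as 0 < 1 < 2 < 3 < 4 < 5. Listing each simplex with vertices in this order, K has dimension 2 with simplices:

  0-simplices (6): [0], [1], [2], [3], [4], [5]
  1-simplices (12): [0,2], [0,3], [0,4], [0,5], [1,2], [1,3], [1,4], [1,5], [2,4], [2,5], [3,4], [3,5]
  2-simplices (8): [0,2,4], [0,2,5], [0,3,4], [0,3,5], [1,2,4], [1,2,5], [1,3,4], [1,3,5]

giving chain groups C_0 ≅ Z^6, C_1 ≅ Z^12, C_2 ≅ Z^8.

The boundary map ∂_1: C_1 → C_0 maps an edge to its endpoints' difference, ∂[p,q] = q − p.
This gives a 6×12 integer matrix of rank 5; reducing to Smith normal form yields diagonal entries (1,1,1,1,1).

∂_2: C_2 → C_1 sends each 2-simplex [p,q,r] to [q,r] − [p,r] + [p,q]. For instance
  ∂[0,2,4] = [2,4] − [0,4] + [0,2],
  ∂[0,2,5] = [2,5] − [0,5] + [0,2].
The resulting 12×8 matrix has rank 7, and its Smith normal form has invariant factors (1,1,1,1,1,1,1).

Reading off H_k = ker ∂_k / im ∂_{k+1}:

  H_2: rank ker ∂_2 − rank ∂_3 = (8 − 7) − 0 = 1, and there is no ∂_3, so H_2 = Z.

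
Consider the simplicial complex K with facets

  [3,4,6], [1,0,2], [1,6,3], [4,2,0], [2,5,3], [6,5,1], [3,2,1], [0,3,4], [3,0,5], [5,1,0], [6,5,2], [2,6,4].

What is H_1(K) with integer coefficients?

H_1 = Z_2.

Fix the vertex order 0 < 1 < 2 < 3 < 4 < 5 < 6 and write every simplex with vertices in increasing order. Then dim K = 2 and the simplices of K are:

  0-simplices (7): [0], [1], [2], [3], [4], [5], [6]
  1-simplices (18): [0,1], [0,2], [0,3], [0,4], [0,5], [1,2], [1,3], [1,5], [1,6], [2,3], [2,4], [2,5], [2,6], [3,4], [3,5], [3,6], [4,6], [5,6]
  2-simplices (12): [0,1,2], [0,1,5], [0,2,4], [0,3,4], [0,3,5], [1,2,3], [1,3,6], [1,5,6], [2,3,5], [2,4,6], [2,5,6], [3,4,6]

Hence C_0 ≅ Z^7, C_1 ≅ Z^18, C_2 ≅ Z^12.

The boundary map ∂_1: C_1 → C_0 is given by ∂[p,q] = [q] − [p]. For instance
  ∂[2,4] = [4] − [2].
The resulting 7×18 matrix has rank 6, and its Smith normal form has invariant factors (1,1,1,1,1,1).

∂_2: C_2 → C_1 sends each 2-simplex [p,q,r] to [q,r] − [p,r] + [p,q]. For instance
  ∂[1,2,3] = [2,3] − [1,3] + [1,2],
  ∂[1,3,6] = [3,6] − [1,6] + [1,3].
As a 18×12 matrix over Z this has rank 12, with invariant factors (1,1,1,1,1,1,1,1,1,1,1,2).

Now H_k = ker ∂_k / im ∂_{k+1}, so:

  H_1: rank ker ∂_1 − rank ∂_2 = (18 − 6) − 12 = 0, and ∂_2 has invariant factor 2 > 1, so H_1 ≅ Z_2.

(K is a triangulation of the real projective plane RP^2.)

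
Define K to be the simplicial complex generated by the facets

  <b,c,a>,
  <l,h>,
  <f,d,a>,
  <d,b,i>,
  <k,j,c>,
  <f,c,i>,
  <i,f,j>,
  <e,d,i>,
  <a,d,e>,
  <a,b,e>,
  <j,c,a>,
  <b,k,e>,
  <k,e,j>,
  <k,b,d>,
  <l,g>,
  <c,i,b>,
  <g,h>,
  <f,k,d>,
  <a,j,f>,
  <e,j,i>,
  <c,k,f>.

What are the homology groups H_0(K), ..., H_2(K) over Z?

H_0 = Z^2,  H_1 = Z^2 ⊕ Z/2Z,  H_2 = 0.

Fix the vertex order a < b < c < d < e < f < g < h < i < j < k < l and write every simplex with vertices in increasing order. Then dim K = 2 and the simplices of K are:

  0-simplices (12): a, b, c, d, e, f, g, h, i, j, k, l
  1-simplices (30): ab, ac, ad, ae, af, aj, bc, bd, be, bi, bk, cf, ci, cj, ck, de, df, di, dk, ei, ej, ek, fi, fj, fk, gh, gl, hl, ij, jk
  2-simplices (18): abc, abe, acj, ade, adf, afj, bci, bdi, bdk, bek, cfi, cfk, cjk, dei, dfk, eij, ejk, fij

Hence C_0 ≅ Z^12, C_1 ≅ Z^30, C_2 ≅ Z^18.

∂_1: C_1 → C_0 maps an edge to its endpoints' difference, ∂[p,q] = q − p.
This gives a 12×30 integer matrix of rank 10; reducing to Smith normal form yields diagonal entries (1,1,1,1,1,1,1,1,1,1).

Boundary ∂_2: C_2 → C_1 acts by ∂[p,q,r] = [q,r] − [p,r] + [p,q]. For instance
  ∂bdi = di − bi + bd,
  ∂cjk = jk − ck + cj.
The 30×18 boundary matrix has rank 18 and Smith normal form diag(1,1,1,1,1,1,1,1,1,1,1,1,1,1,1,1,1,2).

Reading off H_k = ker ∂_k / im ∂_{k+1}:

  H_0: rank C_0 − rank ∂_1 = 12 − 10 = 2, and the invariant factors of ∂_1 are all 1, so H_0 ≅ Z^2.
  H_1: rank ker ∂_1 − rank ∂_2 = (30 − 10) − 18 = 2, and ∂_2 has invariant factor 2 > 1, so H_1 ≅ Z^2 ⊕ Z/2Z.
  H_2: rank ker ∂_2 − rank ∂_3 = (18 − 18) − 0 = 0, and there is no ∂_3, so H_2 ≅ 0.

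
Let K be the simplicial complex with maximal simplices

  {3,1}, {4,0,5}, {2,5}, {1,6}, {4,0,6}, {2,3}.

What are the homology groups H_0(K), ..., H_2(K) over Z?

Fix the vertex order 0 < 1 < 2 < 3 < 4 < 5 < 6 and write every simplex with vertices in increasing order. Then dim K = 2 and the simplices of K are:

  0-simplices (7): [0], [1], [2], [3], [4], [5], [6]
  1-simplices (9): [0,4], [0,5], [0,6], [1,3], [1,6], [2,3], [2,5], [4,5], [4,6]
  2-simplices (2): [0,4,5], [0,4,6]

giving chain groups C_0 ≅ Z^7, C_1 ≅ Z^9, C_2 ≅ Z^2.

Boundary ∂_1: C_1 → C_0 maps an edge to its endpoints' difference, ∂[p,q] = q − p. For instance
  ∂[4,6] = [6] − [4].
The 7×9 boundary matrix has rank 6 and Smith normal form diag(1,1,1,1,1,1).

∂_2: C_2 → C_1 acts by ∂[p,q,r] = [q,r] − [p,r] + [p,q]. For instance
  ∂[0,4,6] = [4,6] − [0,6] + [0,4],
  ∂[0,4,5] = [4,5] − [0,5] + [0,4].
This gives a 9×2 integer matrix of rank 2; reducing to Smith normal form yields diagonal entries (1,1).

From H_k ≅ ker(∂_k) / im(∂_{k+1}) we obtain:

  H_0: rank C_0 − rank ∂_1 = 7 − 6 = 1, and the invariant factors of ∂_1 are all 1, so H_0 = Z.
  H_1: rank ker ∂_1 − rank ∂_2 = (9 − 6) − 2 = 1, and the invariant factors of ∂_2 are all 1, so H_1 = Z.
  H_2: rank ker ∂_2 − rank ∂_3 = (2 − 2) − 0 = 0, and there is no ∂_3, so H_2 = 0.

As a check, the Euler characteristic is 7 − 9 + 2 = 0, which agrees with 1 − 1 + 0 = 0.

H_0 ≅ Z,  H_1 ≅ Z,  H_2 = 0.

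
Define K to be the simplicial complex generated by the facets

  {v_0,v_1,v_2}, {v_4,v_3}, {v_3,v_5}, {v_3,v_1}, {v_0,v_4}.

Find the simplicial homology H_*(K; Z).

We work with the vertex ordering v_0 < v_1 < v_2 < v_3 < v_4 < v_5. The simplices of K, each written with vertices in increasing order, are:

  0-simplices (6): [v_0], [v_1], [v_2], [v_3], [v_4], [v_5]
  1-simplices (7): [v_0,v_1], [v_0,v_2], [v_0,v_4], [v_1,v_2], [v_1,v_3], [v_3,v_4], [v_3,v_5]
  2-simplices (1): [v_0,v_1,v_2]

Hence C_0 ≅ Z^6, C_1 ≅ Z^7, C_2 ≅ Z^1.

The boundary map ∂_1: C_1 → C_0 is given by ∂[p,q] = [q] − [p].
The resulting 6×7 matrix has rank 5, and its Smith normal form has invariant factors (1,1,1,1,1).

The boundary map ∂_2: C_2 → C_1 acts by ∂[p,q,r] = [q,r] − [p,r] + [p,q]. For instance
  ∂[v_0,v_1,v_2] = [v_1,v_2] − [v_0,v_2] + [v_0,v_1].
As a 7×1 matrix over Z this has rank 1, with invariant factors (1).

Now H_k = ker ∂_k / im ∂_{k+1}, so:

  H_0: rank C_0 − rank ∂_1 = 6 − 5 = 1, and the invariant factors of ∂_1 are all 1, so H_0 = Z.
  H_1: rank ker ∂_1 − rank ∂_2 = (7 − 5) − 1 = 1, and the invariant factors of ∂_2 are all 1, so H_1 = Z.
  H_2: rank ker ∂_2 − rank ∂_3 = (1 − 1) − 0 = 0, and there is no ∂_3, so H_2 = 0.

H_0 = Z,  H_1 = Z,  H_2 = 0.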